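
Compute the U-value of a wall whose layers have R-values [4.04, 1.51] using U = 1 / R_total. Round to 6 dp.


R_total = 4.04 + 1.51 = 5.55
U = 1/5.55 = 0.180180

0.180180


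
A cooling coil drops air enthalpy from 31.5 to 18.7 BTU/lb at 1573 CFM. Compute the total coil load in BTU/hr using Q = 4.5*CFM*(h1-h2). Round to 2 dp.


Q = 4.5 * 1573 * (31.5 - 18.7) = 90604.80 BTU/hr

90604.80 BTU/hr


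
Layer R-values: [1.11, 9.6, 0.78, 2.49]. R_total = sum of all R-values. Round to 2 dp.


R_total = 1.11 + 9.6 + 0.78 + 2.49 = 13.98

13.98


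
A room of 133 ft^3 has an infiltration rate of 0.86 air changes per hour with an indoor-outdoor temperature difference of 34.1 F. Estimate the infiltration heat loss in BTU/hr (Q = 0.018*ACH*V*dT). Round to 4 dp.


Q = 0.018 * 0.86 * 133 * 34.1 = 70.2064 BTU/hr

70.2064 BTU/hr


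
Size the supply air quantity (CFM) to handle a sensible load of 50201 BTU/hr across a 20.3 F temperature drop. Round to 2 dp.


CFM = 50201 / (1.08 * 20.3) = 2289.77

2289.77 CFM


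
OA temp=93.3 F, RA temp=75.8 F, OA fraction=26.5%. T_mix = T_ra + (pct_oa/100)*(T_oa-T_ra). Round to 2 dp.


T_mix = 75.8 + (26.5/100)*(93.3-75.8) = 80.44 F

80.44 F


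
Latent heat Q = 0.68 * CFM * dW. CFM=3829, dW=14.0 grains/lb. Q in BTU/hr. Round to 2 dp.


Q = 0.68 * 3829 * 14.0 = 36452.08 BTU/hr

36452.08 BTU/hr


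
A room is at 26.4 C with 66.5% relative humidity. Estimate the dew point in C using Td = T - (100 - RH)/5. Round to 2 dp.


Td = 26.4 - (100-66.5)/5 = 19.70 C

19.70 C


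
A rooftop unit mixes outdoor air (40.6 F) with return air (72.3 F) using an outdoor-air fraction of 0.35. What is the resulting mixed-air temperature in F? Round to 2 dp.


T_mix = 0.35*40.6 + 0.65*72.3 = 61.21 F

61.21 F


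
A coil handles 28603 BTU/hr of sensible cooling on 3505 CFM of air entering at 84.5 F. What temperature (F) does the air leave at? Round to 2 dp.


dT = 28603/(1.08*3505) = 7.5561
T_leave = 84.5 - 7.5561 = 76.94 F

76.94 F


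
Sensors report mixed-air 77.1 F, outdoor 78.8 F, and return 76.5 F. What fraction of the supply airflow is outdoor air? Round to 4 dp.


frac = (77.1 - 76.5) / (78.8 - 76.5) = 0.2609

0.2609


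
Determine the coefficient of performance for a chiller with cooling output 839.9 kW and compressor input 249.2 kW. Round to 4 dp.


COP = 839.9 / 249.2 = 3.3704

3.3704


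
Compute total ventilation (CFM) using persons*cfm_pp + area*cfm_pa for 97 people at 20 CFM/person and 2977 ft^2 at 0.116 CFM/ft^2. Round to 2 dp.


Total = 97*20 + 2977*0.116 = 2285.33 CFM

2285.33 CFM


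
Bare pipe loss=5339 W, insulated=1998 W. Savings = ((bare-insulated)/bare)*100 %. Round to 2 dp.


Savings = ((5339-1998)/5339)*100 = 62.58 %

62.58 %


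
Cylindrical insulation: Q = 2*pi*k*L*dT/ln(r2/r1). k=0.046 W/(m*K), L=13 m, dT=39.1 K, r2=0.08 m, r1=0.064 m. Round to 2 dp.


Q = 2*pi*0.046*13*39.1/ln(0.08/0.064) = 658.38 W

658.38 W


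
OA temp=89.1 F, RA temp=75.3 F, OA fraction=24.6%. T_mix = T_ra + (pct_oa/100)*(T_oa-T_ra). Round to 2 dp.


T_mix = 75.3 + (24.6/100)*(89.1-75.3) = 78.69 F

78.69 F


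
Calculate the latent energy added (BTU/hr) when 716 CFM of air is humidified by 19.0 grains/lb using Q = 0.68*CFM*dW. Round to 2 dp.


Q = 0.68 * 716 * 19.0 = 9250.72 BTU/hr

9250.72 BTU/hr


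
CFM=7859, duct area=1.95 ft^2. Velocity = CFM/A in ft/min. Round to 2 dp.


V = 7859 / 1.95 = 4030.26 ft/min

4030.26 ft/min


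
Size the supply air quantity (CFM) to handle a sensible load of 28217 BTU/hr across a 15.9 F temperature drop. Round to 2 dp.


CFM = 28217 / (1.08 * 15.9) = 1643.20

1643.20 CFM


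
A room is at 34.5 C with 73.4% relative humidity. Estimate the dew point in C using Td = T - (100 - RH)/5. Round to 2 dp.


Td = 34.5 - (100-73.4)/5 = 29.18 C

29.18 C


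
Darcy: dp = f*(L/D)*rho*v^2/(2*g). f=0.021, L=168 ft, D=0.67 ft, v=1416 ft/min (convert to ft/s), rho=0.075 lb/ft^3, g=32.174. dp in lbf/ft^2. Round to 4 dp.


v_fps = 1416/60 = 23.6 ft/s
dp = 0.021*(168/0.67)*0.075*23.6^2/(2*32.174) = 3.4183 lbf/ft^2

3.4183 lbf/ft^2


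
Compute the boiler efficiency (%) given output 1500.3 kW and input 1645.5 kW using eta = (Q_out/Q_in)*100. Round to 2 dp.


eta = (1500.3/1645.5)*100 = 91.18 %

91.18 %


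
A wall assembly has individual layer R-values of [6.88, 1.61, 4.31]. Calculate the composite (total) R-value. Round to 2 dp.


R_total = 6.88 + 1.61 + 4.31 = 12.80

12.80


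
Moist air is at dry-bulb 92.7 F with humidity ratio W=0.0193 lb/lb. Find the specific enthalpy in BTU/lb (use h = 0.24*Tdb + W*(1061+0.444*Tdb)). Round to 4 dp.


h = 0.24*92.7 + 0.0193*(1061+0.444*92.7) = 43.5197 BTU/lb

43.5197 BTU/lb


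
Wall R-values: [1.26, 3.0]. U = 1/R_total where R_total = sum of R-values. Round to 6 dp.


R_total = 1.26 + 3.0 = 4.26
U = 1/4.26 = 0.234742

0.234742


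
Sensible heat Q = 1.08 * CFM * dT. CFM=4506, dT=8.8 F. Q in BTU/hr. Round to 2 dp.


Q = 1.08 * 4506 * 8.8 = 42825.02 BTU/hr

42825.02 BTU/hr


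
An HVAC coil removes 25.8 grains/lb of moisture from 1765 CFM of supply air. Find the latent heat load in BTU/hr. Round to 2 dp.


Q = 0.68 * 1765 * 25.8 = 30965.16 BTU/hr

30965.16 BTU/hr


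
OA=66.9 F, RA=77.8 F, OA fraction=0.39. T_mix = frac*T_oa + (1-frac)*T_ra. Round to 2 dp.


T_mix = 0.39*66.9 + 0.61*77.8 = 73.55 F

73.55 F


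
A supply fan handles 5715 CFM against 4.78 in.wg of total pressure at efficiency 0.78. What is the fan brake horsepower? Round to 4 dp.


BHP = 5715 * 4.78 / (6356 * 0.78) = 5.5102 hp

5.5102 hp


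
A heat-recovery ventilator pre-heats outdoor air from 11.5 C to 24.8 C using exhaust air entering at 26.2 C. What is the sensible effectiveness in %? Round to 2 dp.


eff = (24.8-11.5)/(26.2-11.5)*100 = 90.48 %

90.48 %


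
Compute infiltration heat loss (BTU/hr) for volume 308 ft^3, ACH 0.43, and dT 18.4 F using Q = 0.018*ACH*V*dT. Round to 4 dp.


Q = 0.018 * 0.43 * 308 * 18.4 = 43.8641 BTU/hr

43.8641 BTU/hr


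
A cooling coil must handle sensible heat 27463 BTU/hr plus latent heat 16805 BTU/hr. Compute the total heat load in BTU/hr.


Qt = 27463 + 16805 = 44268 BTU/hr

44268 BTU/hr


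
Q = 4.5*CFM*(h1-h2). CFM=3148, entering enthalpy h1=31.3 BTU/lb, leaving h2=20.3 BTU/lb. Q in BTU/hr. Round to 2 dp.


Q = 4.5 * 3148 * (31.3 - 20.3) = 155826.00 BTU/hr

155826.00 BTU/hr


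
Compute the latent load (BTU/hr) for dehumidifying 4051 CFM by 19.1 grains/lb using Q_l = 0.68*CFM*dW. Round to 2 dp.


Q = 0.68 * 4051 * 19.1 = 52614.39 BTU/hr

52614.39 BTU/hr


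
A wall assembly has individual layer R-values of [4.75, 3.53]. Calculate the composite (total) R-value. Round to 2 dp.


R_total = 4.75 + 3.53 = 8.28

8.28


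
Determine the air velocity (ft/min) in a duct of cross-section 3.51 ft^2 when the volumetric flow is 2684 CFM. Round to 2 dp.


V = 2684 / 3.51 = 764.67 ft/min

764.67 ft/min


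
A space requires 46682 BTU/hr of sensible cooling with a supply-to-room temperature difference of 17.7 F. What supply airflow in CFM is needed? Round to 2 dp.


CFM = 46682 / (1.08 * 17.7) = 2442.04

2442.04 CFM


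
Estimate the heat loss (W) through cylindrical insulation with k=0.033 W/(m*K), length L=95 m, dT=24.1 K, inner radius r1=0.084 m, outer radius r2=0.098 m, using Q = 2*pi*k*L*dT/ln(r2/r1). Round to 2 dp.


Q = 2*pi*0.033*95*24.1/ln(0.098/0.084) = 3079.56 W

3079.56 W


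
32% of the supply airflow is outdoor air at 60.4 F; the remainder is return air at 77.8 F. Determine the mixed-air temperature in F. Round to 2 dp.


T_mix = 0.32*60.4 + 0.68*77.8 = 72.23 F

72.23 F


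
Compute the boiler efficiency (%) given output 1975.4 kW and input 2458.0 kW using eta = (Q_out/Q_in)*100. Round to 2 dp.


eta = (1975.4/2458.0)*100 = 80.37 %

80.37 %


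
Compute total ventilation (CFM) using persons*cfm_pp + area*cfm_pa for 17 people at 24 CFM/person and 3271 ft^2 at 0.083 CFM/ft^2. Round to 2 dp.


Total = 17*24 + 3271*0.083 = 679.49 CFM

679.49 CFM


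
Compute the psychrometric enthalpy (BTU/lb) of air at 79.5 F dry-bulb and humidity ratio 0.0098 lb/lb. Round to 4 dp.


h = 0.24*79.5 + 0.0098*(1061+0.444*79.5) = 29.8237 BTU/lb

29.8237 BTU/lb


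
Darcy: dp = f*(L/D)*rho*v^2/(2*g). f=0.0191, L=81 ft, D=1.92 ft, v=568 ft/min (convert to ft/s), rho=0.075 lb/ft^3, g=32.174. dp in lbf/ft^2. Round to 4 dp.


v_fps = 568/60 = 9.4667 ft/s
dp = 0.0191*(81/1.92)*0.075*9.4667^2/(2*32.174) = 0.0842 lbf/ft^2

0.0842 lbf/ft^2


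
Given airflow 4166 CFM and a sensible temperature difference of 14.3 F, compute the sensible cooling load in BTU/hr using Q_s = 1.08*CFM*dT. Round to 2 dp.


Q = 1.08 * 4166 * 14.3 = 64339.70 BTU/hr

64339.70 BTU/hr


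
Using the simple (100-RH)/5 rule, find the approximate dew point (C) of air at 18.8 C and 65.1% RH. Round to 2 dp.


Td = 18.8 - (100-65.1)/5 = 11.82 C

11.82 C


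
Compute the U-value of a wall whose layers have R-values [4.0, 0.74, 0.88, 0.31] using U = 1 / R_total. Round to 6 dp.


R_total = 4.0 + 0.74 + 0.88 + 0.31 = 5.93
U = 1/5.93 = 0.168634

0.168634


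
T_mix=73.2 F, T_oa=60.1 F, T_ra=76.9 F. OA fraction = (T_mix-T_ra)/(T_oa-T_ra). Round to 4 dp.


frac = (73.2 - 76.9) / (60.1 - 76.9) = 0.2202

0.2202


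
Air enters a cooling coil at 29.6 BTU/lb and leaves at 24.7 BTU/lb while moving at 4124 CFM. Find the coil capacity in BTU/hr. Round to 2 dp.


Q = 4.5 * 4124 * (29.6 - 24.7) = 90934.20 BTU/hr

90934.20 BTU/hr


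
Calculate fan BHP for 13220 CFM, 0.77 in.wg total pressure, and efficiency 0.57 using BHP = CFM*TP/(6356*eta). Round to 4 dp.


BHP = 13220 * 0.77 / (6356 * 0.57) = 2.8097 hp

2.8097 hp


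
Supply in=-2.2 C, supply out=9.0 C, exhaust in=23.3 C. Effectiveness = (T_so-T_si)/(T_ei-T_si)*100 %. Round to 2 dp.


eff = (9.0-(-2.2))/(23.3-(-2.2))*100 = 43.92 %

43.92 %


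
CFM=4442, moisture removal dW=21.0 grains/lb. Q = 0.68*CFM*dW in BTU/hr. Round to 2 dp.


Q = 0.68 * 4442 * 21.0 = 63431.76 BTU/hr

63431.76 BTU/hr


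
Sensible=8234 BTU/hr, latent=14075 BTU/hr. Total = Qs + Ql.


Qt = 8234 + 14075 = 22309 BTU/hr

22309 BTU/hr


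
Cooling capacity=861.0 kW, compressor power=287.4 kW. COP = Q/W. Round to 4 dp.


COP = 861.0 / 287.4 = 2.9958

2.9958


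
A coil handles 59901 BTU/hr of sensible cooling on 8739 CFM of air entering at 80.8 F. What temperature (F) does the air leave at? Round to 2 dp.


dT = 59901/(1.08*8739) = 6.3467
T_leave = 80.8 - 6.3467 = 74.45 F

74.45 F


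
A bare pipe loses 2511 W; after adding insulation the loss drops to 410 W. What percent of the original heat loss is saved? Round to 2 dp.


Savings = ((2511-410)/2511)*100 = 83.67 %

83.67 %


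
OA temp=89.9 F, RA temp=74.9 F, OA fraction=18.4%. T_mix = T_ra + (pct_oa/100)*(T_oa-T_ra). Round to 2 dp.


T_mix = 74.9 + (18.4/100)*(89.9-74.9) = 77.66 F

77.66 F


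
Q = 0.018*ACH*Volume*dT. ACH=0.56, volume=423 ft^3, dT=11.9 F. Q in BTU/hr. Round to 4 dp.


Q = 0.018 * 0.56 * 423 * 11.9 = 50.7397 BTU/hr

50.7397 BTU/hr


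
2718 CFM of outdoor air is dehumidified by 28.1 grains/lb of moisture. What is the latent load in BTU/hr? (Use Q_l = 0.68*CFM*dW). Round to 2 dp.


Q = 0.68 * 2718 * 28.1 = 51935.54 BTU/hr

51935.54 BTU/hr


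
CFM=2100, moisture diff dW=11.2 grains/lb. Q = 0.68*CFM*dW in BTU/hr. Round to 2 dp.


Q = 0.68 * 2100 * 11.2 = 15993.60 BTU/hr

15993.60 BTU/hr


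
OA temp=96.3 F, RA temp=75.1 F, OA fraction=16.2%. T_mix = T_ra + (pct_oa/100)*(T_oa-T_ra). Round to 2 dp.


T_mix = 75.1 + (16.2/100)*(96.3-75.1) = 78.53 F

78.53 F


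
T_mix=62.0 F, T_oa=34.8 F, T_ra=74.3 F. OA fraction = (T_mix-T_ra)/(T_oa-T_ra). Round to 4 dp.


frac = (62.0 - 74.3) / (34.8 - 74.3) = 0.3114

0.3114


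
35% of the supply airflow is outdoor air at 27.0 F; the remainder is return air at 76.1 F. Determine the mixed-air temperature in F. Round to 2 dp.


T_mix = 0.35*27.0 + 0.65*76.1 = 58.92 F

58.92 F


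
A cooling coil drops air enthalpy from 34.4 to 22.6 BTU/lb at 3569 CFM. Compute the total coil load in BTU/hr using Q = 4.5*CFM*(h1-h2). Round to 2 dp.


Q = 4.5 * 3569 * (34.4 - 22.6) = 189513.90 BTU/hr

189513.90 BTU/hr


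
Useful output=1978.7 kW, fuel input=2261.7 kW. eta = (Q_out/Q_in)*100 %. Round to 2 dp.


eta = (1978.7/2261.7)*100 = 87.49 %

87.49 %


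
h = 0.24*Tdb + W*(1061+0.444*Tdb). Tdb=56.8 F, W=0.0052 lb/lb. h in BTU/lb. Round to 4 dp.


h = 0.24*56.8 + 0.0052*(1061+0.444*56.8) = 19.2803 BTU/lb

19.2803 BTU/lb


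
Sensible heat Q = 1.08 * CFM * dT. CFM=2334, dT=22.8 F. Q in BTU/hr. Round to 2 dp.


Q = 1.08 * 2334 * 22.8 = 57472.42 BTU/hr

57472.42 BTU/hr


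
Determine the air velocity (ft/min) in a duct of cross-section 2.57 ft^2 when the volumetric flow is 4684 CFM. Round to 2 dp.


V = 4684 / 2.57 = 1822.57 ft/min

1822.57 ft/min


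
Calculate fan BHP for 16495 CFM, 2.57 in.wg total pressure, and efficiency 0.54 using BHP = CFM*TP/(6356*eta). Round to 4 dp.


BHP = 16495 * 2.57 / (6356 * 0.54) = 12.3512 hp

12.3512 hp


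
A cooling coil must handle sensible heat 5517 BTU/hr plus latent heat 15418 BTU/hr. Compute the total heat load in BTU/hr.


Qt = 5517 + 15418 = 20935 BTU/hr

20935 BTU/hr


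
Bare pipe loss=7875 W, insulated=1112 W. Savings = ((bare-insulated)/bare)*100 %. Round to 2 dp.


Savings = ((7875-1112)/7875)*100 = 85.88 %

85.88 %


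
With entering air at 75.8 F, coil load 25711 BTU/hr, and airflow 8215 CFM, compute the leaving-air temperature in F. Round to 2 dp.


dT = 25711/(1.08*8215) = 2.8979
T_leave = 75.8 - 2.8979 = 72.90 F

72.90 F


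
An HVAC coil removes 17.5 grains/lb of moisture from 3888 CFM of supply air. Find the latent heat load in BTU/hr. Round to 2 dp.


Q = 0.68 * 3888 * 17.5 = 46267.20 BTU/hr

46267.20 BTU/hr


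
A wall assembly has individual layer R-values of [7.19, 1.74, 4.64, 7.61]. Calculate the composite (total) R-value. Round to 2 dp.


R_total = 7.19 + 1.74 + 4.64 + 7.61 = 21.18

21.18


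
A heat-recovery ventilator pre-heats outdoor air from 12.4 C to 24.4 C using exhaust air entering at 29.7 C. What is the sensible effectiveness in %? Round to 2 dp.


eff = (24.4-12.4)/(29.7-12.4)*100 = 69.36 %

69.36 %


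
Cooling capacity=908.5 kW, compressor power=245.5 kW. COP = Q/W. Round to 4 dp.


COP = 908.5 / 245.5 = 3.7006

3.7006


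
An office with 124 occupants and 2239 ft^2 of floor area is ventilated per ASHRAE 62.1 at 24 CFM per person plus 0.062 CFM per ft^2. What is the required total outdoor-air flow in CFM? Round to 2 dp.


Total = 124*24 + 2239*0.062 = 3114.82 CFM

3114.82 CFM


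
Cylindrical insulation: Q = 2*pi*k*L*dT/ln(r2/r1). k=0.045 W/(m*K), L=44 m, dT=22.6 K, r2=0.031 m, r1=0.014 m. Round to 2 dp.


Q = 2*pi*0.045*44*22.6/ln(0.031/0.014) = 353.69 W

353.69 W


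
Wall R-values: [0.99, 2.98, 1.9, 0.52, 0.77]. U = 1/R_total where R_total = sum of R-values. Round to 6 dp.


R_total = 0.99 + 2.98 + 1.9 + 0.52 + 0.77 = 7.16
U = 1/7.16 = 0.139665

0.139665


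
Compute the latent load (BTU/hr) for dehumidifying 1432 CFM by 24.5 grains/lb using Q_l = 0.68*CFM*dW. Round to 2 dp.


Q = 0.68 * 1432 * 24.5 = 23857.12 BTU/hr

23857.12 BTU/hr


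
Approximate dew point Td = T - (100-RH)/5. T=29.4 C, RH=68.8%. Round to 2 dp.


Td = 29.4 - (100-68.8)/5 = 23.16 C

23.16 C


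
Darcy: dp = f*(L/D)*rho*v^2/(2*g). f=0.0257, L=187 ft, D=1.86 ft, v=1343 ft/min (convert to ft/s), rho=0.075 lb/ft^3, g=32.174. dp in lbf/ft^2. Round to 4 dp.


v_fps = 1343/60 = 22.3833 ft/s
dp = 0.0257*(187/1.86)*0.075*22.3833^2/(2*32.174) = 1.5088 lbf/ft^2

1.5088 lbf/ft^2


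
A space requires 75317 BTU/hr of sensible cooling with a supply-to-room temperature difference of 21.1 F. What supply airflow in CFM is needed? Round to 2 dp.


CFM = 75317 / (1.08 * 21.1) = 3305.12

3305.12 CFM


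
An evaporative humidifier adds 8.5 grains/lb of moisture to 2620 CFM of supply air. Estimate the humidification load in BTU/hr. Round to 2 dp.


Q = 0.68 * 2620 * 8.5 = 15143.60 BTU/hr

15143.60 BTU/hr


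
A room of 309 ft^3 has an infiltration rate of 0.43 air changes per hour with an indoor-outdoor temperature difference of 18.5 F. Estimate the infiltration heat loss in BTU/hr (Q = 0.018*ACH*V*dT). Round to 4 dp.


Q = 0.018 * 0.43 * 309 * 18.5 = 44.2457 BTU/hr

44.2457 BTU/hr


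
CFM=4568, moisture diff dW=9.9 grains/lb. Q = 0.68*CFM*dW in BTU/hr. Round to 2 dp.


Q = 0.68 * 4568 * 9.9 = 30751.78 BTU/hr

30751.78 BTU/hr


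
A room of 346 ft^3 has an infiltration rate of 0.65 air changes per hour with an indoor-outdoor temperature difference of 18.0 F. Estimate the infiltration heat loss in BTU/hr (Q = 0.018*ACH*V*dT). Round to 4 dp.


Q = 0.018 * 0.65 * 346 * 18.0 = 72.8676 BTU/hr

72.8676 BTU/hr


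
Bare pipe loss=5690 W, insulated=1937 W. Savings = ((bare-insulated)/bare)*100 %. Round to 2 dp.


Savings = ((5690-1937)/5690)*100 = 65.96 %

65.96 %


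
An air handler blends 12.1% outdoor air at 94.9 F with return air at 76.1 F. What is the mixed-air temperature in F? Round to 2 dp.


T_mix = 76.1 + (12.1/100)*(94.9-76.1) = 78.37 F

78.37 F


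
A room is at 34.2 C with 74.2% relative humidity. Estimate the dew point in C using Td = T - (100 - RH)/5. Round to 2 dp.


Td = 34.2 - (100-74.2)/5 = 29.04 C

29.04 C


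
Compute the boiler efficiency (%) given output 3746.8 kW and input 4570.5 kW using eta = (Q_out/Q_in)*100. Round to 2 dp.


eta = (3746.8/4570.5)*100 = 81.98 %

81.98 %


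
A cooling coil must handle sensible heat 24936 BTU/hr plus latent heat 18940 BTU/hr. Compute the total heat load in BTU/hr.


Qt = 24936 + 18940 = 43876 BTU/hr

43876 BTU/hr


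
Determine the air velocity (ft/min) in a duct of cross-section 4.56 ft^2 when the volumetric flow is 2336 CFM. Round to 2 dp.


V = 2336 / 4.56 = 512.28 ft/min

512.28 ft/min


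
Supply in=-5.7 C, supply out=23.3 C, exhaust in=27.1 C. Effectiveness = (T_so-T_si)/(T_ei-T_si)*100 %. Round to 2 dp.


eff = (23.3-(-5.7))/(27.1-(-5.7))*100 = 88.41 %

88.41 %


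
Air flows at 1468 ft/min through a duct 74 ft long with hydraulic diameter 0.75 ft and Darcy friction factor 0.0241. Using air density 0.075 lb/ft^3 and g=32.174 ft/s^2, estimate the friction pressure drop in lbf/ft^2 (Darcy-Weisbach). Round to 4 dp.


v_fps = 1468/60 = 24.4667 ft/s
dp = 0.0241*(74/0.75)*0.075*24.4667^2/(2*32.174) = 1.6591 lbf/ft^2

1.6591 lbf/ft^2


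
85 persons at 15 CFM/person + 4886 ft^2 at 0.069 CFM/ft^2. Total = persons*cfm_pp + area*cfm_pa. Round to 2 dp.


Total = 85*15 + 4886*0.069 = 1612.13 CFM

1612.13 CFM


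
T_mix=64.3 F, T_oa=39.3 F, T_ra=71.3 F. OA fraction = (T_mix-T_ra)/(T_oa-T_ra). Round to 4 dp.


frac = (64.3 - 71.3) / (39.3 - 71.3) = 0.2188

0.2188


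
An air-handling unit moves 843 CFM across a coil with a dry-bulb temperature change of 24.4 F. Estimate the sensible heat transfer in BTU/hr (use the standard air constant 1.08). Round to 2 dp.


Q = 1.08 * 843 * 24.4 = 22214.74 BTU/hr

22214.74 BTU/hr


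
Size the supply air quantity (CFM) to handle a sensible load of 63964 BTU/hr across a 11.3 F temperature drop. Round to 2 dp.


CFM = 63964 / (1.08 * 11.3) = 5241.23

5241.23 CFM


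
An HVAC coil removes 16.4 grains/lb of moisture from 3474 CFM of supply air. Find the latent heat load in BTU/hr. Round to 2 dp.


Q = 0.68 * 3474 * 16.4 = 38742.05 BTU/hr

38742.05 BTU/hr


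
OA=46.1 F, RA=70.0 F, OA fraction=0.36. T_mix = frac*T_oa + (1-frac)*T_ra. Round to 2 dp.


T_mix = 0.36*46.1 + 0.64*70.0 = 61.40 F

61.40 F


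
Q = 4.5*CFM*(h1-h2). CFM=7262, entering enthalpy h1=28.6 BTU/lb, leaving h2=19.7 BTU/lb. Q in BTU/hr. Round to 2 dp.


Q = 4.5 * 7262 * (28.6 - 19.7) = 290843.10 BTU/hr

290843.10 BTU/hr


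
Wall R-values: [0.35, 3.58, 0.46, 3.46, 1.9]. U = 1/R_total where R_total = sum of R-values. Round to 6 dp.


R_total = 0.35 + 3.58 + 0.46 + 3.46 + 1.9 = 9.75
U = 1/9.75 = 0.102564

0.102564


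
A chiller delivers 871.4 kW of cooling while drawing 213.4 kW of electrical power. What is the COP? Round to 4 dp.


COP = 871.4 / 213.4 = 4.0834

4.0834


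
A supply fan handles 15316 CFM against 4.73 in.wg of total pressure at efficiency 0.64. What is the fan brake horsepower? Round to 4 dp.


BHP = 15316 * 4.73 / (6356 * 0.64) = 17.8091 hp

17.8091 hp


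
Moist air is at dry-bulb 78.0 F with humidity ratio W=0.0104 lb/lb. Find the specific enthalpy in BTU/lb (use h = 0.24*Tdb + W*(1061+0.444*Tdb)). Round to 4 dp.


h = 0.24*78.0 + 0.0104*(1061+0.444*78.0) = 30.1146 BTU/lb

30.1146 BTU/lb


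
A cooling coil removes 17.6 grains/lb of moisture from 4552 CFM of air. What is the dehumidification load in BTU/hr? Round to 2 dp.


Q = 0.68 * 4552 * 17.6 = 54478.34 BTU/hr

54478.34 BTU/hr


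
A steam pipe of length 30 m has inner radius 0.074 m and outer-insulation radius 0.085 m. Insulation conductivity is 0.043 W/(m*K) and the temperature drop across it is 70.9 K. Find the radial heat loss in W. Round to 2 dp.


Q = 2*pi*0.043*30*70.9/ln(0.085/0.074) = 4146.64 W

4146.64 W


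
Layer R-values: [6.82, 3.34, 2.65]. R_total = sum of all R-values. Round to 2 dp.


R_total = 6.82 + 3.34 + 2.65 = 12.81

12.81


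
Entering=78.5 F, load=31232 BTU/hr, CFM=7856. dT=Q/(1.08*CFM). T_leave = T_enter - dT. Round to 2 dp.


dT = 31232/(1.08*7856) = 3.6811
T_leave = 78.5 - 3.6811 = 74.82 F

74.82 F


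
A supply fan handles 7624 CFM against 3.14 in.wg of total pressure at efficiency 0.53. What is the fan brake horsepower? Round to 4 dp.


BHP = 7624 * 3.14 / (6356 * 0.53) = 7.1065 hp

7.1065 hp


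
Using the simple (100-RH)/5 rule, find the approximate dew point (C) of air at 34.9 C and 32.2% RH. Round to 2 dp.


Td = 34.9 - (100-32.2)/5 = 21.34 C

21.34 C


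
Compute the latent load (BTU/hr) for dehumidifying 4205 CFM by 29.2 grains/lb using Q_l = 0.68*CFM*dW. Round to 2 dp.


Q = 0.68 * 4205 * 29.2 = 83494.48 BTU/hr

83494.48 BTU/hr


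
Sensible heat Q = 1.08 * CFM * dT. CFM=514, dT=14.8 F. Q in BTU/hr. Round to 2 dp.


Q = 1.08 * 514 * 14.8 = 8215.78 BTU/hr

8215.78 BTU/hr


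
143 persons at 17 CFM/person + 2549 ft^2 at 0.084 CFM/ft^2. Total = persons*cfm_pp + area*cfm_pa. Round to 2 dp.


Total = 143*17 + 2549*0.084 = 2645.12 CFM

2645.12 CFM


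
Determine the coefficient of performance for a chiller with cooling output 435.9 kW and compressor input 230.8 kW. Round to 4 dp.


COP = 435.9 / 230.8 = 1.8886

1.8886


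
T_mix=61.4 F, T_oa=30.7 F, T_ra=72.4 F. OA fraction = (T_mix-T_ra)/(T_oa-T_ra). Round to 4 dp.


frac = (61.4 - 72.4) / (30.7 - 72.4) = 0.2638

0.2638


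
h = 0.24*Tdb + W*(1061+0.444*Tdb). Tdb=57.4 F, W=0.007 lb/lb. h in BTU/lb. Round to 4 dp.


h = 0.24*57.4 + 0.007*(1061+0.444*57.4) = 21.3814 BTU/lb

21.3814 BTU/lb


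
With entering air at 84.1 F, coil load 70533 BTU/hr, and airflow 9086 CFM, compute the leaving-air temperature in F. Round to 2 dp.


dT = 70533/(1.08*9086) = 7.1878
T_leave = 84.1 - 7.1878 = 76.91 F

76.91 F


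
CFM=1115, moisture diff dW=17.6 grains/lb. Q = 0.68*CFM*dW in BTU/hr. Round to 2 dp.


Q = 0.68 * 1115 * 17.6 = 13344.32 BTU/hr

13344.32 BTU/hr


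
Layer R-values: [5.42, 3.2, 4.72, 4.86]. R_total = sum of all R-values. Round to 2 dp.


R_total = 5.42 + 3.2 + 4.72 + 4.86 = 18.20

18.20


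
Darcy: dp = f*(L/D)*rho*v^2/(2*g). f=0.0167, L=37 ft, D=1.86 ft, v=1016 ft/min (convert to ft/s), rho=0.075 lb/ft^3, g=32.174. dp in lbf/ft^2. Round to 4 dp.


v_fps = 1016/60 = 16.9333 ft/s
dp = 0.0167*(37/1.86)*0.075*16.9333^2/(2*32.174) = 0.1110 lbf/ft^2

0.1110 lbf/ft^2


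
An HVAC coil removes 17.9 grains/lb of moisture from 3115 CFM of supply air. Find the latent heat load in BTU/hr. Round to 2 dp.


Q = 0.68 * 3115 * 17.9 = 37915.78 BTU/hr

37915.78 BTU/hr


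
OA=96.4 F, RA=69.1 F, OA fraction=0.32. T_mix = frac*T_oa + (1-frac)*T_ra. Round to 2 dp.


T_mix = 0.32*96.4 + 0.68*69.1 = 77.84 F

77.84 F


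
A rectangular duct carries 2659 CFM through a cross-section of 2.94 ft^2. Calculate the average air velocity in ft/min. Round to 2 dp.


V = 2659 / 2.94 = 904.42 ft/min

904.42 ft/min


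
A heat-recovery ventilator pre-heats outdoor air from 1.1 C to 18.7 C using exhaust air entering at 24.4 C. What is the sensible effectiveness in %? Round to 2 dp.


eff = (18.7-1.1)/(24.4-1.1)*100 = 75.54 %

75.54 %


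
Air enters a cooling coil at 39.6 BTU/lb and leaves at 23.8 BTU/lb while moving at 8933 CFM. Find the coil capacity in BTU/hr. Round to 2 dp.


Q = 4.5 * 8933 * (39.6 - 23.8) = 635136.30 BTU/hr

635136.30 BTU/hr


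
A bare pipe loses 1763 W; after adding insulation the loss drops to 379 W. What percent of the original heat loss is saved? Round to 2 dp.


Savings = ((1763-379)/1763)*100 = 78.50 %

78.50 %


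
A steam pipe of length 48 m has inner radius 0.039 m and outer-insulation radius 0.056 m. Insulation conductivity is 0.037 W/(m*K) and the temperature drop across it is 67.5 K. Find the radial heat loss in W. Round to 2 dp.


Q = 2*pi*0.037*48*67.5/ln(0.056/0.039) = 2081.95 W

2081.95 W


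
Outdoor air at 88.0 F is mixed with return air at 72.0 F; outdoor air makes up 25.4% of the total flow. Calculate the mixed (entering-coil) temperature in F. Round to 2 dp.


T_mix = 72.0 + (25.4/100)*(88.0-72.0) = 76.06 F

76.06 F


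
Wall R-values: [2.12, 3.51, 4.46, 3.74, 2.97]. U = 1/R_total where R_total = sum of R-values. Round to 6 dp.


R_total = 2.12 + 3.51 + 4.46 + 3.74 + 2.97 = 16.80
U = 1/16.80 = 0.059524

0.059524


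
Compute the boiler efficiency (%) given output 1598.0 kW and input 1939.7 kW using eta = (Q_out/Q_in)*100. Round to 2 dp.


eta = (1598.0/1939.7)*100 = 82.38 %

82.38 %


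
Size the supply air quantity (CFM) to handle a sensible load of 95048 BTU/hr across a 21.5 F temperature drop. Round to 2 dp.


CFM = 95048 / (1.08 * 21.5) = 4093.37

4093.37 CFM


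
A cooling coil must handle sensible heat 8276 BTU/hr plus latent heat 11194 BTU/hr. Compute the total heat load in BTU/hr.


Qt = 8276 + 11194 = 19470 BTU/hr

19470 BTU/hr


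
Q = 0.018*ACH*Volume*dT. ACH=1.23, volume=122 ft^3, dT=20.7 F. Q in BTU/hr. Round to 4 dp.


Q = 0.018 * 1.23 * 122 * 20.7 = 55.9124 BTU/hr

55.9124 BTU/hr


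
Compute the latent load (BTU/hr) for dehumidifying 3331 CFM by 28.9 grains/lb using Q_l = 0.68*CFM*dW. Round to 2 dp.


Q = 0.68 * 3331 * 28.9 = 65460.81 BTU/hr

65460.81 BTU/hr


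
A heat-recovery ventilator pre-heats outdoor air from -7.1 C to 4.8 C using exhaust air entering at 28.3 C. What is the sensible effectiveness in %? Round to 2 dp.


eff = (4.8-(-7.1))/(28.3-(-7.1))*100 = 33.62 %

33.62 %


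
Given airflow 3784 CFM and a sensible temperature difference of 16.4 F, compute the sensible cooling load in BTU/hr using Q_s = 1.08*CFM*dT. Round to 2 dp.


Q = 1.08 * 3784 * 16.4 = 67022.21 BTU/hr

67022.21 BTU/hr


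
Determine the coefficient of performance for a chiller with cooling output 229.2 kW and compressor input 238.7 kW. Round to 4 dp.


COP = 229.2 / 238.7 = 0.9602

0.9602


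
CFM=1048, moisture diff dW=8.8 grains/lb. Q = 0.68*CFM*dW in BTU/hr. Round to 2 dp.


Q = 0.68 * 1048 * 8.8 = 6271.23 BTU/hr

6271.23 BTU/hr


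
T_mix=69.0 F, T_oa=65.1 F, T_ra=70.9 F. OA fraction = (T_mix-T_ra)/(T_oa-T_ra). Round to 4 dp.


frac = (69.0 - 70.9) / (65.1 - 70.9) = 0.3276

0.3276


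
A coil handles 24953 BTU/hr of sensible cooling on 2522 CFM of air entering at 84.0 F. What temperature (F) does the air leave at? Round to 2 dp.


dT = 24953/(1.08*2522) = 9.1612
T_leave = 84.0 - 9.1612 = 74.84 F

74.84 F


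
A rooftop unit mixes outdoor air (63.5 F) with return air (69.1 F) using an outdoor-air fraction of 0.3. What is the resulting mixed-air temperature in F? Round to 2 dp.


T_mix = 0.3*63.5 + 0.7*69.1 = 67.42 F

67.42 F


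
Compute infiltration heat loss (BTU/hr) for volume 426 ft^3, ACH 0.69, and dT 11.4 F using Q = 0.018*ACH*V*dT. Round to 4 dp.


Q = 0.018 * 0.69 * 426 * 11.4 = 60.3165 BTU/hr

60.3165 BTU/hr


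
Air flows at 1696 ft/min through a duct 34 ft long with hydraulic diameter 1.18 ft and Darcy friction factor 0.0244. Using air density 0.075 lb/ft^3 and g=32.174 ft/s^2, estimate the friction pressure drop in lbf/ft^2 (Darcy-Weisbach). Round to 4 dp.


v_fps = 1696/60 = 28.2667 ft/s
dp = 0.0244*(34/1.18)*0.075*28.2667^2/(2*32.174) = 0.6547 lbf/ft^2

0.6547 lbf/ft^2


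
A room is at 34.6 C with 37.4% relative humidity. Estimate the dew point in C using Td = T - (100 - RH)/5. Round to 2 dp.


Td = 34.6 - (100-37.4)/5 = 22.08 C

22.08 C


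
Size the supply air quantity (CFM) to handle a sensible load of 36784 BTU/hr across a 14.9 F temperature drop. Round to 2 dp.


CFM = 36784 / (1.08 * 14.9) = 2285.86

2285.86 CFM


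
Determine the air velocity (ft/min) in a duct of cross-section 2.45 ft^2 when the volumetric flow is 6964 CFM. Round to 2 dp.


V = 6964 / 2.45 = 2842.45 ft/min

2842.45 ft/min


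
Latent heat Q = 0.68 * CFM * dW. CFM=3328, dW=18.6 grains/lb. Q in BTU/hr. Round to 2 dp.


Q = 0.68 * 3328 * 18.6 = 42092.54 BTU/hr

42092.54 BTU/hr


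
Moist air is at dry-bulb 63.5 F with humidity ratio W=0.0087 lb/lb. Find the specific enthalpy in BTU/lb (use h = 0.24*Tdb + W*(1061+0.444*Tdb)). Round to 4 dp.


h = 0.24*63.5 + 0.0087*(1061+0.444*63.5) = 24.7160 BTU/lb

24.7160 BTU/lb


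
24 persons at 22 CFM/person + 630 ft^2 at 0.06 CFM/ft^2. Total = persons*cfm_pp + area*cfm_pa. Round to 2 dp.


Total = 24*22 + 630*0.06 = 565.80 CFM

565.80 CFM


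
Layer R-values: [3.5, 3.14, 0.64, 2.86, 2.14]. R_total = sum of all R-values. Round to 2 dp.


R_total = 3.5 + 3.14 + 0.64 + 2.86 + 2.14 = 12.28

12.28


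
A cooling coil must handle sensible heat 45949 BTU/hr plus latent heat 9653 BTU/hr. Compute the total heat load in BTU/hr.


Qt = 45949 + 9653 = 55602 BTU/hr

55602 BTU/hr


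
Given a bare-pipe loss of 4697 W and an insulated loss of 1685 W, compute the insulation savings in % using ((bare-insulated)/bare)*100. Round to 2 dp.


Savings = ((4697-1685)/4697)*100 = 64.13 %

64.13 %


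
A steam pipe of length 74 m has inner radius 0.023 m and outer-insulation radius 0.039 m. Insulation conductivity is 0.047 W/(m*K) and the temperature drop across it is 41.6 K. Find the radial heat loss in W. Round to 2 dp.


Q = 2*pi*0.047*74*41.6/ln(0.039/0.023) = 1721.53 W

1721.53 W


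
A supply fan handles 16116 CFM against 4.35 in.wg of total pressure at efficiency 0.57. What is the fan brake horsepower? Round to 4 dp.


BHP = 16116 * 4.35 / (6356 * 0.57) = 19.3503 hp

19.3503 hp


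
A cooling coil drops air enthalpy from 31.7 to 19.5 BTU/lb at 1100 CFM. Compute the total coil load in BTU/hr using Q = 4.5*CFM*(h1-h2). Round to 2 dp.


Q = 4.5 * 1100 * (31.7 - 19.5) = 60390.00 BTU/hr

60390.00 BTU/hr


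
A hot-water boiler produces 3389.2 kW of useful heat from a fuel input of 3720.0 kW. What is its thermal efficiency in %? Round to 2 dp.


eta = (3389.2/3720.0)*100 = 91.11 %

91.11 %


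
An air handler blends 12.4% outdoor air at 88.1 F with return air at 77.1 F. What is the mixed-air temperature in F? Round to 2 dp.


T_mix = 77.1 + (12.4/100)*(88.1-77.1) = 78.46 F

78.46 F


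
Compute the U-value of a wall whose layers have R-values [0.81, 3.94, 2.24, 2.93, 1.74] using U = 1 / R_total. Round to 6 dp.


R_total = 0.81 + 3.94 + 2.24 + 2.93 + 1.74 = 11.66
U = 1/11.66 = 0.085763

0.085763


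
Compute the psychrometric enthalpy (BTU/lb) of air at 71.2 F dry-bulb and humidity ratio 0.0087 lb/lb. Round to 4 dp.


h = 0.24*71.2 + 0.0087*(1061+0.444*71.2) = 26.5937 BTU/lb

26.5937 BTU/lb


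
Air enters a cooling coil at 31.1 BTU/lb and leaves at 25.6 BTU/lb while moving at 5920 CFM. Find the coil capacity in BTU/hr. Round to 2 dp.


Q = 4.5 * 5920 * (31.1 - 25.6) = 146520.00 BTU/hr

146520.00 BTU/hr


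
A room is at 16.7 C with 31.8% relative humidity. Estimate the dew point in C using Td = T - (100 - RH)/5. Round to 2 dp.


Td = 16.7 - (100-31.8)/5 = 3.06 C

3.06 C


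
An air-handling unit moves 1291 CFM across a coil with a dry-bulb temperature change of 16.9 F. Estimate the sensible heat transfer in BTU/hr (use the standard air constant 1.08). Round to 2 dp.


Q = 1.08 * 1291 * 16.9 = 23563.33 BTU/hr

23563.33 BTU/hr


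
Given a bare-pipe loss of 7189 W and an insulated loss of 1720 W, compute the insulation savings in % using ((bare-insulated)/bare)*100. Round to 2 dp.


Savings = ((7189-1720)/7189)*100 = 76.07 %

76.07 %


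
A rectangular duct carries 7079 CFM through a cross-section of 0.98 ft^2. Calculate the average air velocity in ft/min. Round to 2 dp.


V = 7079 / 0.98 = 7223.47 ft/min

7223.47 ft/min


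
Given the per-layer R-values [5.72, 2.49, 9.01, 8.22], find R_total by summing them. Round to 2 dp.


R_total = 5.72 + 2.49 + 9.01 + 8.22 = 25.44

25.44


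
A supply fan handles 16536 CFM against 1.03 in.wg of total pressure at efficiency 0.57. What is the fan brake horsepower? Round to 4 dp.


BHP = 16536 * 1.03 / (6356 * 0.57) = 4.7012 hp

4.7012 hp


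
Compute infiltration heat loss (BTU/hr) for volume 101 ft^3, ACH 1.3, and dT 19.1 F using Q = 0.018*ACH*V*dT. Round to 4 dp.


Q = 0.018 * 1.3 * 101 * 19.1 = 45.1409 BTU/hr

45.1409 BTU/hr


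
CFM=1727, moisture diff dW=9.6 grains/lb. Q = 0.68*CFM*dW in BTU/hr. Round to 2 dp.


Q = 0.68 * 1727 * 9.6 = 11273.86 BTU/hr

11273.86 BTU/hr


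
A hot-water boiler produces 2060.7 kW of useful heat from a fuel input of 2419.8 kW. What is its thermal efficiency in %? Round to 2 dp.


eta = (2060.7/2419.8)*100 = 85.16 %

85.16 %


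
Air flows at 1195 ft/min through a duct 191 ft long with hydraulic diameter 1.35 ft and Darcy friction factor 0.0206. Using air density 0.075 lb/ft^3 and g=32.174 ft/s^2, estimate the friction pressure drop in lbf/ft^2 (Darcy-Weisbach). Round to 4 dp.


v_fps = 1195/60 = 19.9167 ft/s
dp = 0.0206*(191/1.35)*0.075*19.9167^2/(2*32.174) = 1.3475 lbf/ft^2

1.3475 lbf/ft^2


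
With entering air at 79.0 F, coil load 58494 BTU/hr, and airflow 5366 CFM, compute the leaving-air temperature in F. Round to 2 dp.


dT = 58494/(1.08*5366) = 10.0934
T_leave = 79.0 - 10.0934 = 68.91 F

68.91 F


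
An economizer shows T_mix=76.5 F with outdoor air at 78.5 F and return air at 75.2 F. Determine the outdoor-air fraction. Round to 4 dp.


frac = (76.5 - 75.2) / (78.5 - 75.2) = 0.3939

0.3939


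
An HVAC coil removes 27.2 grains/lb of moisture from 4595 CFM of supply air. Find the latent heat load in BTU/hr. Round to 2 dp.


Q = 0.68 * 4595 * 27.2 = 84989.12 BTU/hr

84989.12 BTU/hr


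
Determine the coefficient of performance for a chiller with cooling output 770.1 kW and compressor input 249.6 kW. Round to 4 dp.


COP = 770.1 / 249.6 = 3.0853

3.0853


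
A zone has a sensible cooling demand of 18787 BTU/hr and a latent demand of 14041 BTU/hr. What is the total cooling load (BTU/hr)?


Qt = 18787 + 14041 = 32828 BTU/hr

32828 BTU/hr


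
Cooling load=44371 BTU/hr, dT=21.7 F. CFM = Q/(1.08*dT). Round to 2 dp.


CFM = 44371 / (1.08 * 21.7) = 1893.28

1893.28 CFM


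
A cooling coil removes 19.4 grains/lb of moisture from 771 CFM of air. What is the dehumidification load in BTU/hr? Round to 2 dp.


Q = 0.68 * 771 * 19.4 = 10171.03 BTU/hr

10171.03 BTU/hr


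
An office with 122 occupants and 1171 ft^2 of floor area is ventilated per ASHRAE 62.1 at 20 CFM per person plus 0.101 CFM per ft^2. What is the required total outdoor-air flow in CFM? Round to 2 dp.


Total = 122*20 + 1171*0.101 = 2558.27 CFM

2558.27 CFM


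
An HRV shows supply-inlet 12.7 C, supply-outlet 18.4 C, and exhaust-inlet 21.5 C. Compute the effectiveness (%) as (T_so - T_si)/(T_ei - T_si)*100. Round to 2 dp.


eff = (18.4-12.7)/(21.5-12.7)*100 = 64.77 %

64.77 %


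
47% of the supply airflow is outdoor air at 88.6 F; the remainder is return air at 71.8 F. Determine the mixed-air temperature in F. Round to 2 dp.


T_mix = 0.47*88.6 + 0.53*71.8 = 79.70 F

79.70 F


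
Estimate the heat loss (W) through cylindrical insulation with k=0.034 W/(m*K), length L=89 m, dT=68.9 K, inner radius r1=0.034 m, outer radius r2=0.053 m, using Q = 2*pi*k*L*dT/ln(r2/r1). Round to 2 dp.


Q = 2*pi*0.034*89*68.9/ln(0.053/0.034) = 2950.88 W

2950.88 W


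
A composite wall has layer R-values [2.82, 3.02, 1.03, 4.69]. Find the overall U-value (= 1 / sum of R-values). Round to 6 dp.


R_total = 2.82 + 3.02 + 1.03 + 4.69 = 11.56
U = 1/11.56 = 0.086505

0.086505


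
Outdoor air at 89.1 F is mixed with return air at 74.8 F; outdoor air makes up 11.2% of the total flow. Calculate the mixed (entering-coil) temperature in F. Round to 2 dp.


T_mix = 74.8 + (11.2/100)*(89.1-74.8) = 76.40 F

76.40 F


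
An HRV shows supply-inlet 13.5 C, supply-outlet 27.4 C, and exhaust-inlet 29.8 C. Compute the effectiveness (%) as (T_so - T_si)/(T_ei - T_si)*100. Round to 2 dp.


eff = (27.4-13.5)/(29.8-13.5)*100 = 85.28 %

85.28 %


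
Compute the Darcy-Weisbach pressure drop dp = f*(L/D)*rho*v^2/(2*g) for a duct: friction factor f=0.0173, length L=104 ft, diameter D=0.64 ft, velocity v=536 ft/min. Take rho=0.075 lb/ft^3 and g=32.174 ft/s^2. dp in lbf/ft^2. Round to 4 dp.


v_fps = 536/60 = 8.9333 ft/s
dp = 0.0173*(104/0.64)*0.075*8.9333^2/(2*32.174) = 0.2615 lbf/ft^2

0.2615 lbf/ft^2


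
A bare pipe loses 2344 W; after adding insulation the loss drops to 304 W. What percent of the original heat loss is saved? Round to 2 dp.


Savings = ((2344-304)/2344)*100 = 87.03 %

87.03 %


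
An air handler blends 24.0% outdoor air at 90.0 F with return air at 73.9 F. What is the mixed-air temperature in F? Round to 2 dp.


T_mix = 73.9 + (24.0/100)*(90.0-73.9) = 77.76 F

77.76 F


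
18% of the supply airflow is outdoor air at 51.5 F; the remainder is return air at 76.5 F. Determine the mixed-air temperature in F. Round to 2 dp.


T_mix = 0.18*51.5 + 0.82*76.5 = 72.00 F

72.00 F


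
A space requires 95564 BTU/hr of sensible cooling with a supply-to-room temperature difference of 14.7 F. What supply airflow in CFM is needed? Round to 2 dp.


CFM = 95564 / (1.08 * 14.7) = 6019.40

6019.40 CFM


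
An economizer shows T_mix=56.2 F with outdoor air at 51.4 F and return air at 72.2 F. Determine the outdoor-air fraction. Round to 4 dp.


frac = (56.2 - 72.2) / (51.4 - 72.2) = 0.7692

0.7692


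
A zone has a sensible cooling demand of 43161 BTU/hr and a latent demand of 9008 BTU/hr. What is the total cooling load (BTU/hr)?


Qt = 43161 + 9008 = 52169 BTU/hr

52169 BTU/hr


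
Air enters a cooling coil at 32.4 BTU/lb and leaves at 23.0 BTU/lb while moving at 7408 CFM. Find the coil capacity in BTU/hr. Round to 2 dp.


Q = 4.5 * 7408 * (32.4 - 23.0) = 313358.40 BTU/hr

313358.40 BTU/hr


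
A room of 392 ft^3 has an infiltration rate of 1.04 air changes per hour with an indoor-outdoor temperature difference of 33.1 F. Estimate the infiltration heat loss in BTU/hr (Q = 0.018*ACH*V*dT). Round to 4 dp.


Q = 0.018 * 1.04 * 392 * 33.1 = 242.8957 BTU/hr

242.8957 BTU/hr


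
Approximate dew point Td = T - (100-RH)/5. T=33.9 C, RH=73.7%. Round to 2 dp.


Td = 33.9 - (100-73.7)/5 = 28.64 C

28.64 C


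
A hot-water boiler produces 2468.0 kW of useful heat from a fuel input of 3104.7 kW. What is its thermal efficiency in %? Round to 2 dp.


eta = (2468.0/3104.7)*100 = 79.49 %

79.49 %
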